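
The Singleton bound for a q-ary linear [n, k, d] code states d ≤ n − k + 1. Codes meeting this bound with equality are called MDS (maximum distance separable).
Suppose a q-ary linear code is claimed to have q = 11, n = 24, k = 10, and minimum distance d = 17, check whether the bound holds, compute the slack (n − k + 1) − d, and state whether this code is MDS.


Singleton RHS = n − k + 1 = 15, slack = -2, bound violated (no such code; not MDS).

Singleton bound: d ≤ n − k + 1.
Here n = 24, k = 10, so n − k + 1 = 15.
Given d = 17, check d ≤ 15: NO.
Slack = (n − k + 1) − d = -2.
The slack is negative: d = 17 exceeds n − k + 1 = 15 by 2, so the Singleton bound is violated and no linear [24, 10, 17]_11 code can exist. In particular it is not MDS (MDS requires d = n − k + 1 exactly).
Description: the claimed parameters are [24, 10, 17]_11; such a code would be impossible (violates the Singleton bound).


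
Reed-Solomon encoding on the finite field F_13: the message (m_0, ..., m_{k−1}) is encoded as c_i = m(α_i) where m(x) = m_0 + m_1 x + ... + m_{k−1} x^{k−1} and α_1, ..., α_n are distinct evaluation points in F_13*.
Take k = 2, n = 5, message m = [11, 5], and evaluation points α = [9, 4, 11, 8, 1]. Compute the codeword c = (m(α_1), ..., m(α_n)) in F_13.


c = [4, 5, 1, 12, 3]

Message polynomial: m(x) = 11 + 5·x (mod 13).
For each evaluation point α_i, compute m(α_i) mod 13:
  α_1 = 9: Horner steps 5 → 4, so m(9) = 4.
  α_2 = 4: Horner steps 5 → 5, so m(4) = 5.
  α_3 = 11: Horner steps 5 → 1, so m(11) = 1.
  α_4 = 8: Horner steps 5 → 12, so m(8) = 12.
  α_5 = 1: Horner steps 5 → 3, so m(1) = 3.
Codeword c = [4, 5, 1, 12, 3] ∈ F_13^5.


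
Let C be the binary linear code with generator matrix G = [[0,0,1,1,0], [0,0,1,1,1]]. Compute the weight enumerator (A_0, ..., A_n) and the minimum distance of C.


Weight distribution: A_0 = 1, A_1 = 1, A_2 = 1, A_3 = 1. Minimum distance d = 1.

Enumerate all 2^2 = 4 messages m ∈ F_2^2.
For each, compute codeword c = mG in F_2^5, then tally its weight.
  m = 00 → c = 00000, weight = 0.
  m = 10 → c = 00110, weight = 2.
  m = 01 → c = 00111, weight = 3.
  m = 11 → c = 00001, weight = 1.
Tally weights:
  weight 0: 1 codewords.
  weight 1: 1 codewords.
  weight 2: 1 codewords.
  weight 3: 1 codewords.
Minimum distance d = smallest w > 0 with A_w > 0 = 1.
Sanity: Σ A_w = 4 = 2^2 = 4 ✓.


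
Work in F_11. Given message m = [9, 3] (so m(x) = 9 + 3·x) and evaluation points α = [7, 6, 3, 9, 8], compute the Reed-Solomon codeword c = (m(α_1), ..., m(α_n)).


c = [8, 5, 7, 3, 0]

Message polynomial: m(x) = 9 + 3·x (mod 11).
For each evaluation point α_i, compute m(α_i) mod 11:
  α_1 = 7: Horner steps 3 → 8, so m(7) = 8.
  α_2 = 6: Horner steps 3 → 5, so m(6) = 5.
  α_3 = 3: Horner steps 3 → 7, so m(3) = 7.
  α_4 = 9: Horner steps 3 → 3, so m(9) = 3.
  α_5 = 8: Horner steps 3 → 0, so m(8) = 0.
Codeword c = [8, 5, 7, 3, 0] ∈ F_11^5.


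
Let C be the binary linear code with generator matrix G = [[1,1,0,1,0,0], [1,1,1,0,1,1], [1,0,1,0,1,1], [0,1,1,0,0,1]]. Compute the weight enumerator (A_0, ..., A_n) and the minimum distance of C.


Weight distribution: A_0 = 1, A_1 = 1, A_2 = 4, A_3 = 4, A_4 = 3, A_5 = 3. Minimum distance d = 1.

Enumerate all 2^4 = 16 messages m ∈ F_2^4.
For each, compute codeword c = mG in F_2^6, then tally its weight.
  m = 0000 → c = 000000, weight = 0.
  m = 1000 → c = 110100, weight = 3.
  m = 0100 → c = 111011, weight = 5.
  m = 1100 → c = 001111, weight = 4.
  m = 0010 → c = 101011, weight = 4.
  m = 1010 → c = 011111, weight = 5.
  m = 0110 → c = 010000, weight = 1.
  m = 1110 → c = 100100, weight = 2.
  m = 0001 → c = 011001, weight = 3.
  m = 1001 → c = 101101, weight = 4.
  m = 0101 → c = 100010, weight = 2.
  m = 1101 → c = 010110, weight = 3.
  m = 0011 → c = 110010, weight = 3.
  m = 1011 → c = 000110, weight = 2.
  m = 0111 → c = 001001, weight = 2.
  m = 1111 → c = 111101, weight = 5.
Tally weights:
  weight 0: 1 codewords.
  weight 1: 1 codewords.
  weight 2: 4 codewords.
  weight 3: 4 codewords.
  weight 4: 3 codewords.
  weight 5: 3 codewords.
Minimum distance d = smallest w > 0 with A_w > 0 = 1.
Sanity: Σ A_w = 16 = 2^4 = 16 ✓.


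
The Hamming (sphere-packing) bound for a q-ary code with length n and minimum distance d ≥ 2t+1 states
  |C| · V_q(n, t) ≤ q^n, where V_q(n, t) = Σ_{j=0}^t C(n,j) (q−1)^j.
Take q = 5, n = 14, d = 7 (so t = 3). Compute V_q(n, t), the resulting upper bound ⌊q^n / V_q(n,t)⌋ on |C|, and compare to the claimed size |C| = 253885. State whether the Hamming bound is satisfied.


V_q(n, t) = 24809, q^n = 6103515625, Hamming bound = 246020, |C| = 253885 > bound (violated).

Step 1: Compute V_q(n, t) = Σ_{j=0}^3 C(n, j) (q−1)^j.
  j = 0: C(14,0)·(4)^0 = 1·1 = 1.
  j = 1: C(14,1)·(4)^1 = 14·4 = 56.
  j = 2: C(14,2)·(4)^2 = 91·16 = 1456.
  j = 3: C(14,3)·(4)^3 = 364·64 = 23296.
  V_q(n, t) = 1 + 56 + 1456 + 23296 = 24809.
Step 2: q^n = 5^14 = 6103515625.
Step 3: Hamming bound ⌊q^n / V_q(n,t)⌋ = ⌊6103515625/24809⌋ = 246020.
Step 4: Compare |C| = 253885 to 246020: violated.
The claimed |C| lies above the Hamming bound, so no 5-ary code of length 14 with d ≥ 7 can have 253885 codewords.


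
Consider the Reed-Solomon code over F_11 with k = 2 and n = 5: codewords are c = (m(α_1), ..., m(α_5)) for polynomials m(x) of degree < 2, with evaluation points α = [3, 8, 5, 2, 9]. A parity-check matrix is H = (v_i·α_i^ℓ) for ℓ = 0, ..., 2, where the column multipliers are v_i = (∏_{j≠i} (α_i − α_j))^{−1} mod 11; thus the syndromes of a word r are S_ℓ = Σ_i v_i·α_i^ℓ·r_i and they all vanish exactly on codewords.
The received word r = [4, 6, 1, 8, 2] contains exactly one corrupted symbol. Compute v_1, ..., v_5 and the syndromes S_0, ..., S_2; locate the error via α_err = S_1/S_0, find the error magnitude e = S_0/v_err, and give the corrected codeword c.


S = (10, 6, 8), error at position 3, error magnitude e = 5, c = [4, 6, 7, 8, 2].

Step 1: column multipliers v_i = (∏_{j≠i}(α_i − α_j))^{−1} mod 11.
  i = 1 (α = 3): (3−8)(3−5)(3−2)(3−9) = (−5)·(−2)·1·(−6) = −60 ≡ 6, so v_1 = 6^{−1} = 2 (mod 11).
  i = 2 (α = 8): (8−3)(8−5)(8−2)(8−9) = 5·3·6·(−1) = −90 ≡ 9, so v_2 = 9^{−1} = 5 (mod 11).
  i = 3 (α = 5): (5−3)(5−8)(5−2)(5−9) = 2·(−3)·3·(−4) = 72 ≡ 6, so v_3 = 6^{−1} = 2 (mod 11).
  i = 4 (α = 2): (2−3)(2−8)(2−5)(2−9) = (−1)·(−6)·(−3)·(−7) = 126 ≡ 5, so v_4 = 5^{−1} = 9 (mod 11).
  i = 5 (α = 9): (9−3)(9−8)(9−5)(9−2) = 6·1·4·7 = 168 ≡ 3, so v_5 = 3^{−1} = 4 (mod 11).
  v = [2, 5, 2, 9, 4].
Step 2: syndromes of r = [4, 6, 1, 8, 2] (all sums mod 11).
  S_0 = Σ v_i r_i = 2·4 + 5·6 + 2·1 + 9·8 + 4·2 = 120 ≡ 10.
  S_1 = Σ v_i α_i r_i = 2·3·4 + 5·8·6 + 2·5·1 + 9·2·8 + 4·9·2 = 490 ≡ 6.
  α_i^2 mod 11 = [9, 9, 3, 4, 4].
  S_2 = Σ v_i α_i^2 r_i = 2·9·4 + 5·9·6 + 2·3·1 + 9·4·8 + 4·4·2 = 668 ≡ 8.
  S = (10, 6, 8) ≠ 0, so r is not a codeword (an error is present).
Step 3: locate the error. For a single error e at position i, S_ℓ = v_i·e·α_i^ℓ, so α_err = S_1/S_0.
  S_0^{−1} = 10^{−1} = 10 (mod 11), so α_err = 6·10 = 60 ≡ 5 = α_3. Error position i = 3.
  Consistency check: S_2/S_1 = 8·2 = 16 ≡ 5 = α_err ✓ (single-error assumption holds).
Step 4: error magnitude e = S_0/v_3 = S_0·∏_{j≠3}(α_3 − α_j) = 10·6 = 60 ≡ 5 (mod 11).
Step 5: correct position 3: c_3 = r_3 − e = 1 − 5 ≡ 7 (mod 11). Hence c = [4, 6, 7, 8, 2].
  Check: interpolating c through the α_i gives m(x) = 5 + 7·x (degree < 2) with m(α_i) = c_i for every i, so c is indeed a codeword.


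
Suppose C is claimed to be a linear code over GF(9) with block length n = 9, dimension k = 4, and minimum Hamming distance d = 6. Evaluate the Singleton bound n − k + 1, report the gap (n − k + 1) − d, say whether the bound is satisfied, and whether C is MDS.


Singleton RHS = n − k + 1 = 6, slack = 0, bound satisfied, MDS.

Singleton bound: d ≤ n − k + 1.
Here n = 9, k = 4, so n − k + 1 = 6.
Given d = 6, check d ≤ 6: YES.
Slack = (n − k + 1) − d = 0.
The code is MDS (slack = 0).
Description: the claimed parameters are [9, 4, 6]_9; such a code would be MDS (meets Singleton bound).


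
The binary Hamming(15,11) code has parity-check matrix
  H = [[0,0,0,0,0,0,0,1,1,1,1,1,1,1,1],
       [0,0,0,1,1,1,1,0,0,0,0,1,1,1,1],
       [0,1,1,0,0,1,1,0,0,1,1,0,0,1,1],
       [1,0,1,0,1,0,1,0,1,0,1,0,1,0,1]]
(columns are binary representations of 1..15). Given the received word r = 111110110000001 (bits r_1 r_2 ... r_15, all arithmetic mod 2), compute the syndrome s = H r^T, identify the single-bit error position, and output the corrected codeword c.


s = (0, 0, 0, 1)^T, error position = 1, corrected codeword c = 011110110000001

Compute s = H r^T mod 2 one row at a time:
  s_1 = 1 + 0 + 0 + 0 + 0 + 0 + 0 + 1 = 2 ≡ 0 (mod 2).
  s_2 = 1 + 1 + 0 + 1 + 0 + 0 + 0 + 1 = 4 ≡ 0 (mod 2).
  s_3 = 1 + 1 + 0 + 1 + 0 + 0 + 0 + 1 = 4 ≡ 0 (mod 2).
  s_4 = 1 + 1 + 1 + 1 + 0 + 0 + 0 + 1 = 5 ≡ 1 (mod 2).
s = (0, 0, 0, 1)^T — this equals column 1 of H (binary 0001), so error is at position 1.
Correct: flip bit 1 of r = 111110110000001 to get c = 011110110000001.


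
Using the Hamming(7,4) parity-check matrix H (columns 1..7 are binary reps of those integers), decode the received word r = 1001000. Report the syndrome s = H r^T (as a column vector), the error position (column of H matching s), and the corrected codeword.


s = (1, 0, 1)^T, error position = 5, corrected codeword c = 1001100

Compute s = H r^T mod 2 one row at a time:
  s_1 = 1 + 0 + 0 + 0 = 1 ≡ 1 (mod 2).
  s_2 = 0 + 0 + 0 + 0 = 0 ≡ 0 (mod 2).
  s_3 = 1 + 0 + 0 + 0 = 1 ≡ 1 (mod 2).
s = (1, 0, 1)^T — this equals column 5 of H (binary 101), so error is at position 5.
Correct: flip bit 5 of r = 1001000 to get c = 1001100.


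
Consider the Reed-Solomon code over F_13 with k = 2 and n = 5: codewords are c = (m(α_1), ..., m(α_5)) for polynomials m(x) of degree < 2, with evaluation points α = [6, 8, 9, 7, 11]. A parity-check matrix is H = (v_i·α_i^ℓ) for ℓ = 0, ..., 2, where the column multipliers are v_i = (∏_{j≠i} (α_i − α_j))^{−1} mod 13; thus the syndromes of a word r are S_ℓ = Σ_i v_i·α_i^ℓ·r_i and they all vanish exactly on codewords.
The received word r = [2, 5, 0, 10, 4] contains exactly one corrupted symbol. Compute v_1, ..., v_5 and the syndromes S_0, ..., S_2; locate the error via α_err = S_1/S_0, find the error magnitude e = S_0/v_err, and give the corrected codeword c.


S = (9, 8, 10), error at position 5, error magnitude e = 1, c = [2, 5, 0, 10, 3].

Step 1: column multipliers v_i = (∏_{j≠i}(α_i − α_j))^{−1} mod 13.
  i = 1 (α = 6): (6−8)(6−9)(6−7)(6−11) = (−2)·(−3)·(−1)·(−5) = 30 ≡ 4, so v_1 = 4^{−1} = 10 (mod 13).
  i = 2 (α = 8): (8−6)(8−9)(8−7)(8−11) = 2·(−1)·1·(−3) = 6 ≡ 6, so v_2 = 6^{−1} = 11 (mod 13).
  i = 3 (α = 9): (9−6)(9−8)(9−7)(9−11) = 3·1·2·(−2) = −12 ≡ 1, so v_3 = 1^{−1} = 1 (mod 13).
  i = 4 (α = 7): (7−6)(7−8)(7−9)(7−11) = 1·(−1)·(−2)·(−4) = −8 ≡ 5, so v_4 = 5^{−1} = 8 (mod 13).
  i = 5 (α = 11): (11−6)(11−8)(11−9)(11−7) = 5·3·2·4 = 120 ≡ 3, so v_5 = 3^{−1} = 9 (mod 13).
  v = [10, 11, 1, 8, 9].
Step 2: syndromes of r = [2, 5, 0, 10, 4] (all sums mod 13).
  S_0 = Σ v_i r_i = 10·2 + 11·5 + 1·0 + 8·10 + 9·4 = 191 ≡ 9.
  S_1 = Σ v_i α_i r_i = 10·6·2 + 11·8·5 + 1·9·0 + 8·7·10 + 9·11·4 = 1516 ≡ 8.
  α_i^2 mod 13 = [10, 12, 3, 10, 4].
  S_2 = Σ v_i α_i^2 r_i = 10·10·2 + 11·12·5 + 1·3·0 + 8·10·10 + 9·4·4 = 1804 ≡ 10.
  S = (9, 8, 10) ≠ 0, so r is not a codeword (an error is present).
Step 3: locate the error. For a single error e at position i, S_ℓ = v_i·e·α_i^ℓ, so α_err = S_1/S_0.
  S_0^{−1} = 9^{−1} = 3 (mod 13), so α_err = 8·3 = 24 ≡ 11 = α_5. Error position i = 5.
  Consistency check: S_2/S_1 = 10·5 = 50 ≡ 11 = α_err ✓ (single-error assumption holds).
Step 4: error magnitude e = S_0/v_5 = S_0·∏_{j≠5}(α_5 − α_j) = 9·3 = 27 ≡ 1 (mod 13).
Step 5: correct position 5: c_5 = r_5 − e = 4 − 1 ≡ 3 (mod 13). Hence c = [2, 5, 0, 10, 3].
  Check: interpolating c through the α_i gives m(x) = 6 + 8·x (degree < 2) with m(α_i) = c_i for every i, so c is indeed a codeword.


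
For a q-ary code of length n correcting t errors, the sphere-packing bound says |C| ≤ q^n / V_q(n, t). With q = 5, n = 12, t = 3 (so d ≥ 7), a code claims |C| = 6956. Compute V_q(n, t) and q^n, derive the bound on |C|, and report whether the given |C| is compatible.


V_q(n, t) = 15185, q^n = 244140625, Hamming bound = 16077, |C| = 6956 ≤ bound (satisfied).

Step 1: Compute V_q(n, t) = Σ_{j=0}^3 C(n, j) (q−1)^j.
  j = 0: C(12,0)·(4)^0 = 1·1 = 1.
  j = 1: C(12,1)·(4)^1 = 12·4 = 48.
  j = 2: C(12,2)·(4)^2 = 66·16 = 1056.
  j = 3: C(12,3)·(4)^3 = 220·64 = 14080.
  V_q(n, t) = 1 + 48 + 1056 + 14080 = 15185.
Step 2: q^n = 5^12 = 244140625.
Step 3: Hamming bound ⌊q^n / V_q(n,t)⌋ = ⌊244140625/15185⌋ = 16077.
Step 4: Compare |C| = 6956 to 16077: satisfied.
The claimed |C| lies below the Hamming bound.


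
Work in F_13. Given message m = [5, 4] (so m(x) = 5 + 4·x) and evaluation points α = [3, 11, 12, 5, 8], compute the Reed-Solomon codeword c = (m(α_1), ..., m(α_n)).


c = [4, 10, 1, 12, 11]

Message polynomial: m(x) = 5 + 4·x (mod 13).
For each evaluation point α_i, compute m(α_i) mod 13:
  α_1 = 3: Horner steps 4 → 4, so m(3) = 4.
  α_2 = 11: Horner steps 4 → 10, so m(11) = 10.
  α_3 = 12: Horner steps 4 → 1, so m(12) = 1.
  α_4 = 5: Horner steps 4 → 12, so m(5) = 12.
  α_5 = 8: Horner steps 4 → 11, so m(8) = 11.
Codeword c = [4, 10, 1, 12, 11] ∈ F_13^5.


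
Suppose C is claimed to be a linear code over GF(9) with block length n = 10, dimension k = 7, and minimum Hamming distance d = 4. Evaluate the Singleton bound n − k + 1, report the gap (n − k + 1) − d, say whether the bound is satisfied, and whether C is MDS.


Singleton RHS = n − k + 1 = 4, slack = 0, bound satisfied, MDS.

Singleton bound: d ≤ n − k + 1.
Here n = 10, k = 7, so n − k + 1 = 4.
Given d = 4, check d ≤ 4: YES.
Slack = (n − k + 1) − d = 0.
The code is MDS (slack = 0).
Description: the claimed parameters are [10, 7, 4]_9; such a code would be MDS (meets Singleton bound).


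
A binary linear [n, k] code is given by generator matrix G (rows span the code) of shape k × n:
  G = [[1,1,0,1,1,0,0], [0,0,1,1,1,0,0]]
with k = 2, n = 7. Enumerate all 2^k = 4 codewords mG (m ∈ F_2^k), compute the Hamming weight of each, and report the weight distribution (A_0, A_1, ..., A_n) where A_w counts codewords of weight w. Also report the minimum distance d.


Weight distribution: A_0 = 1, A_3 = 2, A_4 = 1. Minimum distance d = 3.

Enumerate all 2^2 = 4 messages m ∈ F_2^2.
For each, compute codeword c = mG in F_2^7, then tally its weight.
  m = 00 → c = 0000000, weight = 0.
  m = 10 → c = 1101100, weight = 4.
  m = 01 → c = 0011100, weight = 3.
  m = 11 → c = 1110000, weight = 3.
Tally weights:
  weight 0: 1 codewords.
  weight 3: 2 codewords.
  weight 4: 1 codewords.
Minimum distance d = smallest w > 0 with A_w > 0 = 3.
Sanity: Σ A_w = 4 = 2^2 = 4 ✓.


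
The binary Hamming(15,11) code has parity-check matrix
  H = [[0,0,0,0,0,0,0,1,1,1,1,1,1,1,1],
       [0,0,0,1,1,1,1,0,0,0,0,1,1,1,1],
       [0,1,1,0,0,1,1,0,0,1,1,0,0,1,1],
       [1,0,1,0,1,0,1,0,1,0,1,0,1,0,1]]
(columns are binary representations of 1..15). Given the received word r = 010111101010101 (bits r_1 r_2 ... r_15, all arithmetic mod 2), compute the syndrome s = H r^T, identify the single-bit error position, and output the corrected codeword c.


s = (0, 0, 1, 0)^T, error position = 2, corrected codeword c = 000111101010101

Compute s = H r^T mod 2 one row at a time:
  s_1 = 0 + 1 + 0 + 1 + 0 + 1 + 0 + 1 = 4 ≡ 0 (mod 2).
  s_2 = 1 + 1 + 1 + 1 + 0 + 1 + 0 + 1 = 6 ≡ 0 (mod 2).
  s_3 = 1 + 0 + 1 + 1 + 0 + 1 + 0 + 1 = 5 ≡ 1 (mod 2).
  s_4 = 0 + 0 + 1 + 1 + 1 + 1 + 1 + 1 = 6 ≡ 0 (mod 2).
s = (0, 0, 1, 0)^T — this equals column 2 of H (binary 0010), so error is at position 2.
Correct: flip bit 2 of r = 010111101010101 to get c = 000111101010101.


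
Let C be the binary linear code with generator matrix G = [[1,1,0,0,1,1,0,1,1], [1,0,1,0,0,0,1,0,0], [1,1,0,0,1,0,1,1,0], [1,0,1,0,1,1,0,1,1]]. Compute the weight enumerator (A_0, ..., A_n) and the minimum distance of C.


Weight distribution: A_0 = 1, A_2 = 2, A_3 = 3, A_4 = 3, A_5 = 4, A_6 = 2, A_7 = 1. Minimum distance d = 2.

Enumerate all 2^4 = 16 messages m ∈ F_2^4.
For each, compute codeword c = mG in F_2^9, then tally its weight.
  m = 0000 → c = 000000000, weight = 0.
  m = 1000 → c = 110011011, weight = 6.
  m = 0100 → c = 101000100, weight = 3.
  m = 1100 → c = 011011111, weight = 7.
  m = 0010 → c = 110010110, weight = 5.
  m = 1010 → c = 000001101, weight = 3.
  m = 0110 → c = 011010010, weight = 4.
  m = 1110 → c = 101001001, weight = 4.
  m = 0001 → c = 101011011, weight = 6.
  m = 1001 → c = 011000000, weight = 2.
  m = 0101 → c = 000011111, weight = 5.
  m = 1101 → c = 110000100, weight = 3.
  m = 0011 → c = 011001101, weight = 5.
  m = 1011 → c = 101010110, weight = 5.
  m = 0111 → c = 110001001, weight = 4.
  m = 1111 → c = 000010010, weight = 2.
Tally weights:
  weight 0: 1 codewords.
  weight 2: 2 codewords.
  weight 3: 3 codewords.
  weight 4: 3 codewords.
  weight 5: 4 codewords.
  weight 6: 2 codewords.
  weight 7: 1 codewords.
Minimum distance d = smallest w > 0 with A_w > 0 = 2.
Sanity: Σ A_w = 16 = 2^4 = 16 ✓.


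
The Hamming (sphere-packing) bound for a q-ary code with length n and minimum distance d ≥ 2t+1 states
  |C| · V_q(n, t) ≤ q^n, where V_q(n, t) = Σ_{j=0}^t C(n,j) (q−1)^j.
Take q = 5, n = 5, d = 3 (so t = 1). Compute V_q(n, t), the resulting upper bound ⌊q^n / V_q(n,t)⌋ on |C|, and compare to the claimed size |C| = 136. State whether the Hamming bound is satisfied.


V_q(n, t) = 21, q^n = 3125, Hamming bound = 148, |C| = 136 ≤ bound (satisfied).

Step 1: Compute V_q(n, t) = Σ_{j=0}^1 C(n, j) (q−1)^j.
  j = 0: C(5,0)·(4)^0 = 1·1 = 1.
  j = 1: C(5,1)·(4)^1 = 5·4 = 20.
  V_q(n, t) = 1 + 20 = 21.
Step 2: q^n = 5^5 = 3125.
Step 3: Hamming bound ⌊q^n / V_q(n,t)⌋ = ⌊3125/21⌋ = 148.
Step 4: Compare |C| = 136 to 148: satisfied.
The claimed |C| lies below the Hamming bound.


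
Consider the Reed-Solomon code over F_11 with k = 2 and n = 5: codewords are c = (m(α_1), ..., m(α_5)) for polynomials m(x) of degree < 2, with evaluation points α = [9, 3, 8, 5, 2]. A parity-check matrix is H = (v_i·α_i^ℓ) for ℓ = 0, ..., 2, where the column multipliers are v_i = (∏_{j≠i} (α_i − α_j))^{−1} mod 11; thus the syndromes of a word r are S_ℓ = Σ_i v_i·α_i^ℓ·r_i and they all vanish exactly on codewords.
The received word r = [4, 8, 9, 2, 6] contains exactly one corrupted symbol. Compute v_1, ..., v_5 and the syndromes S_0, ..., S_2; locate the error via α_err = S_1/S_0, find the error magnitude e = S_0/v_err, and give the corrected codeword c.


S = (3, 9, 5), error at position 2, error magnitude e = 7, c = [4, 1, 9, 2, 6].

Step 1: column multipliers v_i = (∏_{j≠i}(α_i − α_j))^{−1} mod 11.
  i = 1 (α = 9): (9−3)(9−8)(9−5)(9−2) = 6·1·4·7 = 168 ≡ 3, so v_1 = 3^{−1} = 4 (mod 11).
  i = 2 (α = 3): (3−9)(3−8)(3−5)(3−2) = (−6)·(−5)·(−2)·1 = −60 ≡ 6, so v_2 = 6^{−1} = 2 (mod 11).
  i = 3 (α = 8): (8−9)(8−3)(8−5)(8−2) = (−1)·5·3·6 = −90 ≡ 9, so v_3 = 9^{−1} = 5 (mod 11).
  i = 4 (α = 5): (5−9)(5−3)(5−8)(5−2) = (−4)·2·(−3)·3 = 72 ≡ 6, so v_4 = 6^{−1} = 2 (mod 11).
  i = 5 (α = 2): (2−9)(2−3)(2−8)(2−5) = (−7)·(−1)·(−6)·(−3) = 126 ≡ 5, so v_5 = 5^{−1} = 9 (mod 11).
  v = [4, 2, 5, 2, 9].
Step 2: syndromes of r = [4, 8, 9, 2, 6] (all sums mod 11).
  S_0 = Σ v_i r_i = 4·4 + 2·8 + 5·9 + 2·2 + 9·6 = 135 ≡ 3.
  S_1 = Σ v_i α_i r_i = 4·9·4 + 2·3·8 + 5·8·9 + 2·5·2 + 9·2·6 = 680 ≡ 9.
  α_i^2 mod 11 = [4, 9, 9, 3, 4].
  S_2 = Σ v_i α_i^2 r_i = 4·4·4 + 2·9·8 + 5·9·9 + 2·3·2 + 9·4·6 = 841 ≡ 5.
  S = (3, 9, 5) ≠ 0, so r is not a codeword (an error is present).
Step 3: locate the error. For a single error e at position i, S_ℓ = v_i·e·α_i^ℓ, so α_err = S_1/S_0.
  S_0^{−1} = 3^{−1} = 4 (mod 11), so α_err = 9·4 = 36 ≡ 3 = α_2. Error position i = 2.
  Consistency check: S_2/S_1 = 5·5 = 25 ≡ 3 = α_err ✓ (single-error assumption holds).
Step 4: error magnitude e = S_0/v_2 = S_0·∏_{j≠2}(α_2 − α_j) = 3·6 = 18 ≡ 7 (mod 11).
Step 5: correct position 2: c_2 = r_2 − e = 8 − 7 ≡ 1 (mod 11). Hence c = [4, 1, 9, 2, 6].
  Check: interpolating c through the α_i gives m(x) = 5 + 6·x (degree < 2) with m(α_i) = c_i for every i, so c is indeed a codeword.


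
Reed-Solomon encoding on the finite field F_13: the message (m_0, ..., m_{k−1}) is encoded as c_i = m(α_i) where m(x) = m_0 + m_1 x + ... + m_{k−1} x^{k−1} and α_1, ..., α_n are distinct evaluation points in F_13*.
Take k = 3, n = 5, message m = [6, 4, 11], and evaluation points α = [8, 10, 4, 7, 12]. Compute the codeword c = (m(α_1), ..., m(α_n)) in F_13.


c = [1, 2, 3, 1, 0]

Message polynomial: m(x) = 6 + 4·x + 11·x^2 (mod 13).
For each evaluation point α_i, compute m(α_i) mod 13:
  α_1 = 8: Horner steps 11 → 1 → 1, so m(8) = 1.
  α_2 = 10: Horner steps 11 → 10 → 2, so m(10) = 2.
  α_3 = 4: Horner steps 11 → 9 → 3, so m(4) = 3.
  α_4 = 7: Horner steps 11 → 3 → 1, so m(7) = 1.
  α_5 = 12: Horner steps 11 → 6 → 0, so m(12) = 0.
Codeword c = [1, 2, 3, 1, 0] ∈ F_13^5.


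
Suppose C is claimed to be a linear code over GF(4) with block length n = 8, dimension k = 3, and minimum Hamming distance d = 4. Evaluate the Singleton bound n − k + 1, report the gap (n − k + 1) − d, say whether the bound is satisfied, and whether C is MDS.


Singleton RHS = n − k + 1 = 6, slack = 2, bound satisfied, not MDS.

Singleton bound: d ≤ n − k + 1.
Here n = 8, k = 3, so n − k + 1 = 6.
Given d = 4, check d ≤ 6: YES.
Slack = (n − k + 1) − d = 2.
The code is NOT MDS (slack = 2 > 0).
Description: the claimed parameters are [8, 3, 4]_4; such a code would be non-MDS.


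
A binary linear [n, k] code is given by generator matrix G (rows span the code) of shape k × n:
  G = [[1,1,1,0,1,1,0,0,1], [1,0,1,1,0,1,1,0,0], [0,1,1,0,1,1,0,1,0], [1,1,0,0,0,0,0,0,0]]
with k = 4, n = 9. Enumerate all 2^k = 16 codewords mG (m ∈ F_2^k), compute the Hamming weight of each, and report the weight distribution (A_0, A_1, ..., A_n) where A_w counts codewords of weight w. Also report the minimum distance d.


Weight distribution: A_0 = 1, A_2 = 1, A_3 = 2, A_4 = 2, A_5 = 6, A_6 = 3, A_8 = 1. Minimum distance d = 2.

Enumerate all 2^4 = 16 messages m ∈ F_2^4.
For each, compute codeword c = mG in F_2^9, then tally its weight.
  m = 0000 → c = 000000000, weight = 0.
  m = 1000 → c = 111011001, weight = 6.
  m = 0100 → c = 101101100, weight = 5.
  m = 1100 → c = 010110101, weight = 5.
  m = 0010 → c = 011011010, weight = 5.
  m = 1010 → c = 100000011, weight = 3.
  m = 0110 → c = 110110110, weight = 6.
  m = 1110 → c = 001101111, weight = 6.
  m = 0001 → c = 110000000, weight = 2.
  m = 1001 → c = 001011001, weight = 4.
  m = 0101 → c = 011101100, weight = 5.
  m = 1101 → c = 100110101, weight = 5.
  m = 0011 → c = 101011010, weight = 5.
  m = 1011 → c = 010000011, weight = 3.
  m = 0111 → c = 000110110, weight = 4.
  m = 1111 → c = 111101111, weight = 8.
Tally weights:
  weight 0: 1 codewords.
  weight 2: 1 codewords.
  weight 3: 2 codewords.
  weight 4: 2 codewords.
  weight 5: 6 codewords.
  weight 6: 3 codewords.
  weight 8: 1 codewords.
Minimum distance d = smallest w > 0 with A_w > 0 = 2.
Sanity: Σ A_w = 16 = 2^4 = 16 ✓.


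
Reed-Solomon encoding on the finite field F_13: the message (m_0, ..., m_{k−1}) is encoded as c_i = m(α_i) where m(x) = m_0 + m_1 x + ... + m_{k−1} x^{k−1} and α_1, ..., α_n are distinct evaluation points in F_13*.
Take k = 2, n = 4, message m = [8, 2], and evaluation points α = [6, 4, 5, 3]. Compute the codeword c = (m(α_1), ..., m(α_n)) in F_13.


c = [7, 3, 5, 1]

Message polynomial: m(x) = 8 + 2·x (mod 13).
For each evaluation point α_i, compute m(α_i) mod 13:
  α_1 = 6: Horner steps 2 → 7, so m(6) = 7.
  α_2 = 4: Horner steps 2 → 3, so m(4) = 3.
  α_3 = 5: Horner steps 2 → 5, so m(5) = 5.
  α_4 = 3: Horner steps 2 → 1, so m(3) = 1.
Codeword c = [7, 3, 5, 1] ∈ F_13^4.


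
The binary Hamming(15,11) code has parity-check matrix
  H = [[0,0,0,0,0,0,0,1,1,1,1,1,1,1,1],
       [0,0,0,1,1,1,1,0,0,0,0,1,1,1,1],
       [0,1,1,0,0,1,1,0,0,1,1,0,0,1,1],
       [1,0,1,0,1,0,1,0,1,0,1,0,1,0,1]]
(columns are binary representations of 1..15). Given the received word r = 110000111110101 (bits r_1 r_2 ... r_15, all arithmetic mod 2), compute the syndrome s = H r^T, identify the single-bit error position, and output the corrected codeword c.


s = (0, 1, 1, 0)^T, error position = 6, corrected codeword c = 110001111110101

Compute s = H r^T mod 2 one row at a time:
  s_1 = 1 + 1 + 1 + 1 + 0 + 1 + 0 + 1 = 6 ≡ 0 (mod 2).
  s_2 = 0 + 0 + 0 + 1 + 0 + 1 + 0 + 1 = 3 ≡ 1 (mod 2).
  s_3 = 1 + 0 + 0 + 1 + 1 + 1 + 0 + 1 = 5 ≡ 1 (mod 2).
  s_4 = 1 + 0 + 0 + 1 + 1 + 1 + 1 + 1 = 6 ≡ 0 (mod 2).
s = (0, 1, 1, 0)^T — this equals column 6 of H (binary 0110), so error is at position 6.
Correct: flip bit 6 of r = 110000111110101 to get c = 110001111110101.


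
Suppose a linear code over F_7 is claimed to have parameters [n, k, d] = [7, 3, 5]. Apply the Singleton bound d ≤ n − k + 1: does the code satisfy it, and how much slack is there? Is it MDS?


Singleton RHS = n − k + 1 = 5, slack = 0, bound satisfied, MDS.

Singleton bound: d ≤ n − k + 1.
Here n = 7, k = 3, so n − k + 1 = 5.
Given d = 5, check d ≤ 5: YES.
Slack = (n − k + 1) − d = 0.
The code is MDS (slack = 0).
Description: the claimed parameters are [7, 3, 5]_7; such a code would be MDS (meets Singleton bound).


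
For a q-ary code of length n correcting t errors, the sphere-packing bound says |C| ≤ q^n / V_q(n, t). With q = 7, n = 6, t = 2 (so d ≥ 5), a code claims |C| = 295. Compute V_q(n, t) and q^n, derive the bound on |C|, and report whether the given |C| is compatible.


V_q(n, t) = 577, q^n = 117649, Hamming bound = 203, |C| = 295 > bound (violated).

Step 1: Compute V_q(n, t) = Σ_{j=0}^2 C(n, j) (q−1)^j.
  j = 0: C(6,0)·(6)^0 = 1·1 = 1.
  j = 1: C(6,1)·(6)^1 = 6·6 = 36.
  j = 2: C(6,2)·(6)^2 = 15·36 = 540.
  V_q(n, t) = 1 + 36 + 540 = 577.
Step 2: q^n = 7^6 = 117649.
Step 3: Hamming bound ⌊q^n / V_q(n,t)⌋ = ⌊117649/577⌋ = 203.
Step 4: Compare |C| = 295 to 203: violated.
The claimed |C| lies above the Hamming bound, so no 7-ary code of length 6 with d ≥ 5 can have 295 codewords.


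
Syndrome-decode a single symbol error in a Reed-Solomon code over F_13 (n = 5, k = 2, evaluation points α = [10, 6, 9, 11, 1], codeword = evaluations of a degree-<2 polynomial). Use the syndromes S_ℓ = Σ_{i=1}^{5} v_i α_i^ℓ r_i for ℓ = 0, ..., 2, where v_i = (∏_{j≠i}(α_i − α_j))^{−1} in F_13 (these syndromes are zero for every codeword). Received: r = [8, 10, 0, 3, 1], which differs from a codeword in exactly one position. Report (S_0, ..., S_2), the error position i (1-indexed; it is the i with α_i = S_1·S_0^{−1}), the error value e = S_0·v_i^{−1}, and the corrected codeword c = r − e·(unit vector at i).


S = (5, 4, 11), error at position 2, error magnitude e = 8, c = [8, 2, 0, 3, 1].

Step 1: column multipliers v_i = (∏_{j≠i}(α_i − α_j))^{−1} mod 13.
  i = 1 (α = 10): (10−6)(10−9)(10−11)(10−1) = 4·1·(−1)·9 = −36 ≡ 3, so v_1 = 3^{−1} = 9 (mod 13).
  i = 2 (α = 6): (6−10)(6−9)(6−11)(6−1) = (−4)·(−3)·(−5)·5 = −300 ≡ 12, so v_2 = 12^{−1} = 12 (mod 13).
  i = 3 (α = 9): (9−10)(9−6)(9−11)(9−1) = (−1)·3·(−2)·8 = 48 ≡ 9, so v_3 = 9^{−1} = 3 (mod 13).
  i = 4 (α = 11): (11−10)(11−6)(11−9)(11−1) = 1·5·2·10 = 100 ≡ 9, so v_4 = 9^{−1} = 3 (mod 13).
  i = 5 (α = 1): (1−10)(1−6)(1−9)(1−11) = (−9)·(−5)·(−8)·(−10) = 3600 ≡ 12, so v_5 = 12^{−1} = 12 (mod 13).
  v = [9, 12, 3, 3, 12].
Step 2: syndromes of r = [8, 10, 0, 3, 1] (all sums mod 13).
  S_0 = Σ v_i r_i = 9·8 + 12·10 + 3·0 + 3·3 + 12·1 = 213 ≡ 5.
  S_1 = Σ v_i α_i r_i = 9·10·8 + 12·6·10 + 3·9·0 + 3·11·3 + 12·1·1 = 1551 ≡ 4.
  α_i^2 mod 13 = [9, 10, 3, 4, 1].
  S_2 = Σ v_i α_i^2 r_i = 9·9·8 + 12·10·10 + 3·3·0 + 3·4·3 + 12·1·1 = 1896 ≡ 11.
  S = (5, 4, 11) ≠ 0, so r is not a codeword (an error is present).
Step 3: locate the error. For a single error e at position i, S_ℓ = v_i·e·α_i^ℓ, so α_err = S_1/S_0.
  S_0^{−1} = 5^{−1} = 8 (mod 13), so α_err = 4·8 = 32 ≡ 6 = α_2. Error position i = 2.
  Consistency check: S_2/S_1 = 11·10 = 110 ≡ 6 = α_err ✓ (single-error assumption holds).
Step 4: error magnitude e = S_0/v_2 = S_0·∏_{j≠2}(α_2 − α_j) = 5·12 = 60 ≡ 8 (mod 13).
Step 5: correct position 2: c_2 = r_2 − e = 10 − 8 ≡ 2 (mod 13). Hence c = [8, 2, 0, 3, 1].
  Check: interpolating c through the α_i gives m(x) = 6 + 8·x (degree < 2) with m(α_i) = c_i for every i, so c is indeed a codeword.


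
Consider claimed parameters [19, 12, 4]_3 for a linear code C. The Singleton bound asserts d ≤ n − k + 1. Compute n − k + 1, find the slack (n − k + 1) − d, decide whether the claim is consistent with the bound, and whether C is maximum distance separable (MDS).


Singleton RHS = n − k + 1 = 8, slack = 4, bound satisfied, not MDS.

Singleton bound: d ≤ n − k + 1.
Here n = 19, k = 12, so n − k + 1 = 8.
Given d = 4, check d ≤ 8: YES.
Slack = (n − k + 1) − d = 4.
The code is NOT MDS (slack = 4 > 0).
Description: the claimed parameters are [19, 12, 4]_3; such a code would be non-MDS.


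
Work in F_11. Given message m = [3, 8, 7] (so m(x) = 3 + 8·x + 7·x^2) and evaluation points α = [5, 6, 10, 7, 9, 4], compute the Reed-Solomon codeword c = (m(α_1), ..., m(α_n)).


c = [9, 6, 2, 6, 4, 4]

Message polynomial: m(x) = 3 + 8·x + 7·x^2 (mod 11).
For each evaluation point α_i, compute m(α_i) mod 11:
  α_1 = 5: Horner steps 7 → 10 → 9, so m(5) = 9.
  α_2 = 6: Horner steps 7 → 6 → 6, so m(6) = 6.
  α_3 = 10: Horner steps 7 → 1 → 2, so m(10) = 2.
  α_4 = 7: Horner steps 7 → 2 → 6, so m(7) = 6.
  α_5 = 9: Horner steps 7 → 5 → 4, so m(9) = 4.
  α_6 = 4: Horner steps 7 → 3 → 4, so m(4) = 4.
Codeword c = [9, 6, 2, 6, 4, 4] ∈ F_11^6.


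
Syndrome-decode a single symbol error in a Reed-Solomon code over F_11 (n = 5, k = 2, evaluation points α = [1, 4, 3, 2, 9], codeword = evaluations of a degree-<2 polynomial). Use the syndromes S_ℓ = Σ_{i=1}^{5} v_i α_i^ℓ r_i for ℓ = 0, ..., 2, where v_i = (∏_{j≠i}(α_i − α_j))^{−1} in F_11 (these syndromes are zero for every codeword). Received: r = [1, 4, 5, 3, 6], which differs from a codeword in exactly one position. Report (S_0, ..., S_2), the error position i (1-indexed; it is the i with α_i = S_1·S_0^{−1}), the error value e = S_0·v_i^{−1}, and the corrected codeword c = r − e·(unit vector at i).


S = (10, 7, 6), error at position 2, error magnitude e = 8, c = [1, 7, 5, 3, 6].

Step 1: column multipliers v_i = (∏_{j≠i}(α_i − α_j))^{−1} mod 11.
  i = 1 (α = 1): (1−4)(1−3)(1−2)(1−9) = (−3)·(−2)·(−1)·(−8) = 48 ≡ 4, so v_1 = 4^{−1} = 3 (mod 11).
  i = 2 (α = 4): (4−1)(4−3)(4−2)(4−9) = 3·1·2·(−5) = −30 ≡ 3, so v_2 = 3^{−1} = 4 (mod 11).
  i = 3 (α = 3): (3−1)(3−4)(3−2)(3−9) = 2·(−1)·1·(−6) = 12 ≡ 1, so v_3 = 1^{−1} = 1 (mod 11).
  i = 4 (α = 2): (2−1)(2−4)(2−3)(2−9) = 1·(−2)·(−1)·(−7) = −14 ≡ 8, so v_4 = 8^{−1} = 7 (mod 11).
  i = 5 (α = 9): (9−1)(9−4)(9−3)(9−2) = 8·5·6·7 = 1680 ≡ 8, so v_5 = 8^{−1} = 7 (mod 11).
  v = [3, 4, 1, 7, 7].
Step 2: syndromes of r = [1, 4, 5, 3, 6] (all sums mod 11).
  S_0 = Σ v_i r_i = 3·1 + 4·4 + 1·5 + 7·3 + 7·6 = 87 ≡ 10.
  S_1 = Σ v_i α_i r_i = 3·1·1 + 4·4·4 + 1·3·5 + 7·2·3 + 7·9·6 = 502 ≡ 7.
  α_i^2 mod 11 = [1, 5, 9, 4, 4].
  S_2 = Σ v_i α_i^2 r_i = 3·1·1 + 4·5·4 + 1·9·5 + 7·4·3 + 7·4·6 = 380 ≡ 6.
  S = (10, 7, 6) ≠ 0, so r is not a codeword (an error is present).
Step 3: locate the error. For a single error e at position i, S_ℓ = v_i·e·α_i^ℓ, so α_err = S_1/S_0.
  S_0^{−1} = 10^{−1} = 10 (mod 11), so α_err = 7·10 = 70 ≡ 4 = α_2. Error position i = 2.
  Consistency check: S_2/S_1 = 6·8 = 48 ≡ 4 = α_err ✓ (single-error assumption holds).
Step 4: error magnitude e = S_0/v_2 = S_0·∏_{j≠2}(α_2 − α_j) = 10·3 = 30 ≡ 8 (mod 11).
Step 5: correct position 2: c_2 = r_2 − e = 4 − 8 ≡ 7 (mod 11). Hence c = [1, 7, 5, 3, 6].
  Check: interpolating c through the α_i gives m(x) = 10 + 2·x (degree < 2) with m(α_i) = c_i for every i, so c is indeed a codeword.


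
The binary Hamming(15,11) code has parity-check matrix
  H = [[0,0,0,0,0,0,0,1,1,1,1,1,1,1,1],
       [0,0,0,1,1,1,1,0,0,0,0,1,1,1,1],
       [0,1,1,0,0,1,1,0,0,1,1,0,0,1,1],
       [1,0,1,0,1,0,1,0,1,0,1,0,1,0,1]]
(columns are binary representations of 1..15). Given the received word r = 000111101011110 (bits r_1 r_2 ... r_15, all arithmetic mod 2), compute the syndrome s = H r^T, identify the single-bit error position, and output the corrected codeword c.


s = (1, 1, 0, 1)^T, error position = 13, corrected codeword c = 000111101011010

Compute s = H r^T mod 2 one row at a time:
  s_1 = 0 + 1 + 0 + 1 + 1 + 1 + 1 + 0 = 5 ≡ 1 (mod 2).
  s_2 = 1 + 1 + 1 + 1 + 1 + 1 + 1 + 0 = 7 ≡ 1 (mod 2).
  s_3 = 0 + 0 + 1 + 1 + 0 + 1 + 1 + 0 = 4 ≡ 0 (mod 2).
  s_4 = 0 + 0 + 1 + 1 + 1 + 1 + 1 + 0 = 5 ≡ 1 (mod 2).
s = (1, 1, 0, 1)^T — this equals column 13 of H (binary 1101), so error is at position 13.
Correct: flip bit 13 of r = 000111101011110 to get c = 000111101011010.


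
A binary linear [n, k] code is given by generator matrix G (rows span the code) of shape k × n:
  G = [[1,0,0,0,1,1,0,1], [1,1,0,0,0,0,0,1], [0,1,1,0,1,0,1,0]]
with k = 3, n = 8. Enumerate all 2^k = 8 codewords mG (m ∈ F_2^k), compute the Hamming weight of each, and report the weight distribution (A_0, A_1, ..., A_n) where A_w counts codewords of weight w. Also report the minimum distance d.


Weight distribution: A_0 = 1, A_3 = 3, A_4 = 2, A_5 = 1, A_6 = 1. Minimum distance d = 3.

Enumerate all 2^3 = 8 messages m ∈ F_2^3.
For each, compute codeword c = mG in F_2^8, then tally its weight.
  m = 000 → c = 00000000, weight = 0.
  m = 100 → c = 10001101, weight = 4.
  m = 010 → c = 11000001, weight = 3.
  m = 110 → c = 01001100, weight = 3.
  m = 001 → c = 01101010, weight = 4.
  m = 101 → c = 11100111, weight = 6.
  m = 011 → c = 10101011, weight = 5.
  m = 111 → c = 00100110, weight = 3.
Tally weights:
  weight 0: 1 codewords.
  weight 3: 3 codewords.
  weight 4: 2 codewords.
  weight 5: 1 codewords.
  weight 6: 1 codewords.
Minimum distance d = smallest w > 0 with A_w > 0 = 3.
Sanity: Σ A_w = 8 = 2^3 = 8 ✓.


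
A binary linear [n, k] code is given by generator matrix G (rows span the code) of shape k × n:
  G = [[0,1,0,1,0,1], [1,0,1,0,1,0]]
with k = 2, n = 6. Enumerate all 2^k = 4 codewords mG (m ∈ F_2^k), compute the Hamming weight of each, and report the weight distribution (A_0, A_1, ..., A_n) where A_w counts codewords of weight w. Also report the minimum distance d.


Weight distribution: A_0 = 1, A_3 = 2, A_6 = 1. Minimum distance d = 3.

Enumerate all 2^2 = 4 messages m ∈ F_2^2.
For each, compute codeword c = mG in F_2^6, then tally its weight.
  m = 00 → c = 000000, weight = 0.
  m = 10 → c = 010101, weight = 3.
  m = 01 → c = 101010, weight = 3.
  m = 11 → c = 111111, weight = 6.
Tally weights:
  weight 0: 1 codewords.
  weight 3: 2 codewords.
  weight 6: 1 codewords.
Minimum distance d = smallest w > 0 with A_w > 0 = 3.
Sanity: Σ A_w = 4 = 2^2 = 4 ✓.


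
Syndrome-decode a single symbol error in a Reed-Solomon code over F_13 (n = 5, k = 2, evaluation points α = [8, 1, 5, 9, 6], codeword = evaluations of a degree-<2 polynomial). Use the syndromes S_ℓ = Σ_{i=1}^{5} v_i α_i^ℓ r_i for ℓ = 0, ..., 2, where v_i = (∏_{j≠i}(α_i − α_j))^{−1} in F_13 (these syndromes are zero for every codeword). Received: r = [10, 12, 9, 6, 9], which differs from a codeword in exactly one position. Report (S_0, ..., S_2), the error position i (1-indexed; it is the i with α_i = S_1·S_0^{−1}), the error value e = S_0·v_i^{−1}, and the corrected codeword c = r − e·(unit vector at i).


S = (1, 6, 10), error at position 5, error magnitude e = 4, c = [10, 12, 9, 6, 5].

Step 1: column multipliers v_i = (∏_{j≠i}(α_i − α_j))^{−1} mod 13.
  i = 1 (α = 8): (8−1)(8−5)(8−9)(8−6) = 7·3·(−1)·2 = −42 ≡ 10, so v_1 = 10^{−1} = 4 (mod 13).
  i = 2 (α = 1): (1−8)(1−5)(1−9)(1−6) = (−7)·(−4)·(−8)·(−5) = 1120 ≡ 2, so v_2 = 2^{−1} = 7 (mod 13).
  i = 3 (α = 5): (5−8)(5−1)(5−9)(5−6) = (−3)·4·(−4)·(−1) = −48 ≡ 4, so v_3 = 4^{−1} = 10 (mod 13).
  i = 4 (α = 9): (9−8)(9−1)(9−5)(9−6) = 1·8·4·3 = 96 ≡ 5, so v_4 = 5^{−1} = 8 (mod 13).
  i = 5 (α = 6): (6−8)(6−1)(6−5)(6−9) = (−2)·5·1·(−3) = 30 ≡ 4, so v_5 = 4^{−1} = 10 (mod 13).
  v = [4, 7, 10, 8, 10].
Step 2: syndromes of r = [10, 12, 9, 6, 9] (all sums mod 13).
  S_0 = Σ v_i r_i = 4·10 + 7·12 + 10·9 + 8·6 + 10·9 = 352 ≡ 1.
  S_1 = Σ v_i α_i r_i = 4·8·10 + 7·1·12 + 10·5·9 + 8·9·6 + 10·6·9 = 1826 ≡ 6.
  α_i^2 mod 13 = [12, 1, 12, 3, 10].
  S_2 = Σ v_i α_i^2 r_i = 4·12·10 + 7·1·12 + 10·12·9 + 8·3·6 + 10·10·9 = 2688 ≡ 10.
  S = (1, 6, 10) ≠ 0, so r is not a codeword (an error is present).
Step 3: locate the error. For a single error e at position i, S_ℓ = v_i·e·α_i^ℓ, so α_err = S_1/S_0.
  S_0^{−1} = 1^{−1} = 1 (mod 13), so α_err = 6·1 = 6 ≡ 6 = α_5. Error position i = 5.
  Consistency check: S_2/S_1 = 10·11 = 110 ≡ 6 = α_err ✓ (single-error assumption holds).
Step 4: error magnitude e = S_0/v_5 = S_0·∏_{j≠5}(α_5 − α_j) = 1·4 = 4 ≡ 4 (mod 13).
Step 5: correct position 5: c_5 = r_5 − e = 9 − 4 ≡ 5 (mod 13). Hence c = [10, 12, 9, 6, 5].
  Check: interpolating c through the α_i gives m(x) = 3 + 9·x (degree < 2) with m(α_i) = c_i for every i, so c is indeed a codeword.


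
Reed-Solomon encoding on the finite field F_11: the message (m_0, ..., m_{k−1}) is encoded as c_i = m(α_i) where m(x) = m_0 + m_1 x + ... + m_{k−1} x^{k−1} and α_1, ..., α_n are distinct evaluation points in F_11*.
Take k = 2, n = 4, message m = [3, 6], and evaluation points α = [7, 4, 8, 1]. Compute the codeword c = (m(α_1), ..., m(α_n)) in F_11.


c = [1, 5, 7, 9]

Message polynomial: m(x) = 3 + 6·x (mod 11).
For each evaluation point α_i, compute m(α_i) mod 11:
  α_1 = 7: Horner steps 6 → 1, so m(7) = 1.
  α_2 = 4: Horner steps 6 → 5, so m(4) = 5.
  α_3 = 8: Horner steps 6 → 7, so m(8) = 7.
  α_4 = 1: Horner steps 6 → 9, so m(1) = 9.
Codeword c = [1, 5, 7, 9] ∈ F_11^4.


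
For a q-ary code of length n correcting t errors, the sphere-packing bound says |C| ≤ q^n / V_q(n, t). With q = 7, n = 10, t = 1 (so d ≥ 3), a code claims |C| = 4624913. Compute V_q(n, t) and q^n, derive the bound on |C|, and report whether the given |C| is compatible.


V_q(n, t) = 61, q^n = 282475249, Hamming bound = 4630741, |C| = 4624913 ≤ bound (satisfied).

Step 1: Compute V_q(n, t) = Σ_{j=0}^1 C(n, j) (q−1)^j.
  j = 0: C(10,0)·(6)^0 = 1·1 = 1.
  j = 1: C(10,1)·(6)^1 = 10·6 = 60.
  V_q(n, t) = 1 + 60 = 61.
Step 2: q^n = 7^10 = 282475249.
Step 3: Hamming bound ⌊q^n / V_q(n,t)⌋ = ⌊282475249/61⌋ = 4630741.
Step 4: Compare |C| = 4624913 to 4630741: satisfied.
The claimed |C| lies below the Hamming bound.
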